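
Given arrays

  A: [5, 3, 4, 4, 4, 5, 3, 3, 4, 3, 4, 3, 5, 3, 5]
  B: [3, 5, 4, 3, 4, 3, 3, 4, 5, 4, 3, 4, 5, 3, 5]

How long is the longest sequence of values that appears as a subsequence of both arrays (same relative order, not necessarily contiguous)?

Pick 5 (A #1, B #2), then 3 (A #2, B #4), then 4 (A #3, B #5), then 4 (A #5, B #8), then 5 (A #6, B #9), then 4 (A #9, B #10), then 3 (A #10, B #11), then 4 (A #11, B #12), then 5 (A #13, B #13), then 3 (A #14, B #14), then 5 (A #15, B #15); all 11 values appear in both, in order, and the DP table's final entry dp[15][15] is also 11, so no common subsequence is longer.

11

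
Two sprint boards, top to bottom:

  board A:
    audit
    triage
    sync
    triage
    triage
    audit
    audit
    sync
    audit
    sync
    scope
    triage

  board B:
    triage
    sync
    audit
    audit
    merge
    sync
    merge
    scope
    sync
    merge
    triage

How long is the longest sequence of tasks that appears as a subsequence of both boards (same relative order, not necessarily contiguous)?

7

Match triage (board A #2, board B #1), then sync (board A #3, board B #2), then audit (board A #6, board B #3), then audit (board A #7, board B #4), then sync (board A #8, board B #6), then sync (board A #10, board B #9), then triage (board A #12, board B #11) — 7 tasks in the same relative order in both. The LCS DP gives dp[12][11] = 7, so this is optimal.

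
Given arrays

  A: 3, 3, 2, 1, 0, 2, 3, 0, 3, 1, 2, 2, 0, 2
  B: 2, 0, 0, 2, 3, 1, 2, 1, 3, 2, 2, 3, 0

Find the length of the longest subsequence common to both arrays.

Taking 2 at A[3]=B[1], 0 at A[5]=B[3], 2 at A[6]=B[4], 3 at A[7]=B[5], 3 at A[9]=B[9], 2 at A[11]=B[10], 2 at A[12]=B[11], 0 at A[13]=B[13] gives a common subsequence of length 8. The LCS DP gives dp[14][13] = 8, so this is optimal.

8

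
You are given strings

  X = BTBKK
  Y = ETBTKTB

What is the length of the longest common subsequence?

3

Let dp[i][j] be the LCS length of the first i characters of X and the first j characters of Y. dp[i][j] = dp[i-1][j-1]+1 when the i-th and j-th characters match, else max(dp[i-1][j], dp[i][j-1]).
    ·  E  T  B  T  K  T  B
 ·  0  0  0  0  0  0  0  0
 B  0  0  0  1  1  1  1  1
 T  0  0  1  1  2  2  2  2
 B  0  0  1  2  2  2  2  3
 K  0  0  1  2  2  3  3  3
 K  0  0  1  2  2  3  3  3
dp[5][7] = 3. One LCS (by backtracking along matches): BTB.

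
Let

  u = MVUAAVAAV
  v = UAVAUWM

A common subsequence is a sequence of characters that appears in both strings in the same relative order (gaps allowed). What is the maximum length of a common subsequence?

4

Taking U (u #3, v #1), A (u #5, v #2), V (u #6, v #3), A (u #7, v #4) gives a common subsequence of length 4, and the DP table's final entry dp[9][7] is also 4, so no common subsequence is longer.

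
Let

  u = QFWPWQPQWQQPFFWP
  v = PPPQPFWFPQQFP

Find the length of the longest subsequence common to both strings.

8

Match Q (u #1, v #4) → F (u #2, v #6) → W (u #3, v #7) → P (u #7, v #9) → Q (u #10, v #10) → Q (u #11, v #11) → F (u #14, v #12) → P (u #16, v #13) — 8 characters in the same relative order in both. dp[16][13] = 8 confirms this is the maximum.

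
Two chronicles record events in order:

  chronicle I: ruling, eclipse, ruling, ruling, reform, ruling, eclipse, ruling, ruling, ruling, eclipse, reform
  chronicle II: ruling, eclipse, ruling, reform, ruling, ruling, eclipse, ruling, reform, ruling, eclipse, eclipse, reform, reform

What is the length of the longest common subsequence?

10

One common subsequence of length 10: ruling [1,1]; then eclipse [2,2]; then ruling [3,3]; then ruling [4,5]; then ruling [6,6]; then eclipse [7,7]; then ruling [8,8]; then ruling [9,10]; then eclipse [11,12]; then reform [12,14]. Since dp[12][14] = 10, nothing longer is possible.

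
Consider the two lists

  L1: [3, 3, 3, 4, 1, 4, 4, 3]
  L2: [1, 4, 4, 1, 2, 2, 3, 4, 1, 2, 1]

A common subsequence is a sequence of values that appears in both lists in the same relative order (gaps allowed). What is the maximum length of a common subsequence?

4

Taking 1 [5,1]; then 4 [6,2]; then 4 [7,3]; then 3 [8,7] gives a common subsequence of length 4. Since dp[8][11] = 4, nothing longer is possible.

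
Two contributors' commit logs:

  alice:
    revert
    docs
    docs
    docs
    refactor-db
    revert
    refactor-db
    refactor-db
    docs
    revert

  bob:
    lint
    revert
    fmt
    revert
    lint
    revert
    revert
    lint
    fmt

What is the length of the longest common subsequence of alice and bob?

Pick revert [1,4]; then revert [6,6]; then revert [10,7]; all 3 commits appear in both, in order. Since dp[10][9] = 3, nothing longer is possible.

3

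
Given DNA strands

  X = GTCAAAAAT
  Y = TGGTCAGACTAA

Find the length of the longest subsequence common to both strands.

7

Let dp[i][j] be the LCS length of the first i bases of X and the first j bases of Y. dp[i][j] = dp[i-1][j-1]+1 when the i-th and j-th bases match, else max(dp[i-1][j], dp[i][j-1]).
    ·  T  G  G  T  C  A  G  A  C  T  A  A
 ·  0  0  0  0  0  0  0  0  0  0  0  0  0
 G  0  0  1  1  1  1  1  1  1  1  1  1  1
 T  0  1  1  1  2  2  2  2  2  2  2  2  2
 C  0  1  1  1  2  3  3  3  3  3  3  3  3
 A  0  1  1  1  2  3  4  4  4  4  4  4  4
 A  0  1  1  1  2  3  4  4  5  5  5  5  5
 A  0  1  1  1  2  3  4  4  5  5  5  6  6
 A  0  1  1  1  2  3  4  4  5  5  5  6  7
 A  0  1  1  1  2  3  4  4  5  5  5  6  7
 T  0  1  1  1  2  3  4  4  5  5  6  6  7
dp[9][12] = 7. One LCS (by backtracking along matches): GTCAAAA.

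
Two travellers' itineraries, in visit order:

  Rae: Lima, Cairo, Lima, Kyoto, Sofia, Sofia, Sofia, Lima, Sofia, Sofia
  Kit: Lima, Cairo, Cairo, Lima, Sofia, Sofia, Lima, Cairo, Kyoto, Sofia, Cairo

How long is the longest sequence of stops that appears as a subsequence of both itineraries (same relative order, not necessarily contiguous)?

Match Lima [1,1], Cairo [2,3], Lima [3,4], Sofia [6,5], Sofia [7,6], Lima [8,7], Sofia [9,10] — 7 stops in the same relative order in both. The LCS DP gives dp[10][11] = 7, so this is optimal.

7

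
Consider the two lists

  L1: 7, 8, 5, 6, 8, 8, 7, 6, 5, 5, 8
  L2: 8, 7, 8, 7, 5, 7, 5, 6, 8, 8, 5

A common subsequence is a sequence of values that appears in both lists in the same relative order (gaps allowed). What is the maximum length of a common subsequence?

Let dp[i][j] be the LCS length of the first i values of L1 and the first j values of L2. dp[i][j] = dp[i-1][j-1]+1 when the i-th and j-th values match, else max(dp[i-1][j], dp[i][j-1]).
    ·  8  7  8  7  5  7  5  6  8  8  5
 ·  0  0  0  0  0  0  0  0  0  0  0  0
 7  0  0  1  1  1  1  1  1  1  1  1  1
 8  0  1  1  2  2  2  2  2  2  2  2  2
 5  0  1  1  2  2  3  3  3  3  3  3  3
 6  0  1  1  2  2  3  3  3  4  4  4  4
 8  0  1  1  2  2  3  3  3  4  5  5  5
 8  0  1  1  2  2  3  3  3  4  5  6  6
 7  0  1  2  2  3  3  4  4  4  5  6  6
 6  0  1  2  2  3  3  4  4  5  5  6  6
 5  0  1  2  2  3  4  4  5  5  5  6  7
 5  0  1  2  2  3  4  4  5  5  5  6  7
 8  0  1  2  3  3  4  4  5  5  6  6  7
dp[11][11] = 7. One LCS (by backtracking along matches): 7, 8, 5, 6, 8, 8, 5.

7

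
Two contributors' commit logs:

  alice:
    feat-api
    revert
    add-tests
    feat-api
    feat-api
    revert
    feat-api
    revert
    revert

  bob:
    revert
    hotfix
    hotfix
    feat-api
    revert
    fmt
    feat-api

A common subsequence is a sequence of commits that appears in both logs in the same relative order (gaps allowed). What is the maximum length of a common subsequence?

One common subsequence of length 4: revert (alice #2, bob #1) → feat-api (alice #5, bob #4) → revert (alice #6, bob #5) → feat-api (alice #7, bob #7). Since dp[9][7] = 4, nothing longer is possible.

4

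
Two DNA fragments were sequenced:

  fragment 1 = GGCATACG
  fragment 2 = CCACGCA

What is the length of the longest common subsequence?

4

Let dp[i][j] be the LCS length of the first i bases of fragment 1 and the first j bases of fragment 2. dp[i][j] = dp[i-1][j-1]+1 when the i-th and j-th bases match, else max(dp[i-1][j], dp[i][j-1]).
    ·  C  C  A  C  G  C  A
 ·  0  0  0  0  0  0  0  0
 G  0  0  0  0  0  1  1  1
 G  0  0  0  0  0  1  1  1
 C  0  1  1  1  1  1  2  2
 A  0  1  1  2  2  2  2  3
 T  0  1  1  2  2  2  2  3
 A  0  1  1  2  2  2  2  3
 C  0  1  2  2  3  3  3  3
 G  0  1  2  2  3  4  4  4
dp[8][7] = 4. One LCS (by backtracking along matches): CACG.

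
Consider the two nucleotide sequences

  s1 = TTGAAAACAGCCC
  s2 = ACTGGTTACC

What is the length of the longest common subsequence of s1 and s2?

Let dp[i][j] be the LCS length of the first i bases of s1 and the first j bases of s2. dp[i][j] = dp[i-1][j-1]+1 when the i-th and j-th bases match, else max(dp[i-1][j], dp[i][j-1]).
    ·  A  C  T  G  G  T  T  A  C  C
 ·  0  0  0  0  0  0  0  0  0  0  0
 T  0  0  0  1  1  1  1  1  1  1  1
 T  0  0  0  1  1  1  2  2  2  2  2
 G  0  0  0  1  2  2  2  2  2  2  2
 A  0  1  1  1  2  2  2  2  3  3  3
 A  0  1  1  1  2  2  2  2  3  3  3
 A  0  1  1  1  2  2  2  2  3  3  3
 A  0  1  1  1  2  2  2  2  3  3  3
 C  0  1  2  2  2  2  2  2  3  4  4
 A  0  1  2  2  2  2  2  2  3  4  4
 G  0  1  2  2  3  3  3  3  3  4  4
 C  0  1  2  2  3  3  3  3  3  4  5
 C  0  1  2  2  3  3  3  3  3  4  5
 C  0  1  2  2  3  3  3  3  3  4  5
dp[13][10] = 5. One LCS (by backtracking along matches): TTACC.

5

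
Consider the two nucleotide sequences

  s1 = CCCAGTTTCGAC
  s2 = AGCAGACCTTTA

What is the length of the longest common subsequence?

7

One common subsequence of length 7: C [1,3] → C [2,7] → C [3,8] → T [6,9] → T [7,10] → T [8,11] → A [11,12], and the DP table's final entry dp[12][12] is also 7, so no common subsequence is longer.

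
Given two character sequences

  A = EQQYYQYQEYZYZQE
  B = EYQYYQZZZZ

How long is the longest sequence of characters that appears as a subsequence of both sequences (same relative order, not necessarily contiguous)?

7

Match E at A[1]=B[1], Q at A[3]=B[3], Y at A[4]=B[4], Y at A[5]=B[5], Q at A[6]=B[6], Z at A[11]=B[9], Z at A[13]=B[10] — 7 characters in the same relative order in both, and the DP table's final entry dp[15][10] is also 7, so no common subsequence is longer.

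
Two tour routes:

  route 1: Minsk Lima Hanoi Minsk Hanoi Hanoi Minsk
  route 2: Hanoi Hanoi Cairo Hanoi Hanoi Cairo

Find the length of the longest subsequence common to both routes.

3

One common subsequence of length 3: Hanoi at route 1[3]=route 2[2] → Hanoi at route 1[5]=route 2[4] → Hanoi at route 1[6]=route 2[5]. Since dp[7][6] = 3, nothing longer is possible.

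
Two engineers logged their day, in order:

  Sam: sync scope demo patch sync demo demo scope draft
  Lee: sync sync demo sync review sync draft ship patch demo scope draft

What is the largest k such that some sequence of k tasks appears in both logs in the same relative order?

Pick sync (Sam #1, Lee #2); then demo (Sam #3, Lee #3); then patch (Sam #4, Lee #9); then demo (Sam #7, Lee #10); then scope (Sam #8, Lee #11); then draft (Sam #9, Lee #12); all 6 tasks appear in both, in order, and the DP table's final entry dp[9][12] is also 6, so no common subsequence is longer.

6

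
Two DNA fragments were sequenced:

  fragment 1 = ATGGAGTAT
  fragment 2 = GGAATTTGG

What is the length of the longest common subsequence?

5

Pick G at fragment 1[3]=fragment 2[1], G at fragment 1[4]=fragment 2[2], A at fragment 1[5]=fragment 2[4], T at fragment 1[7]=fragment 2[6], T at fragment 1[9]=fragment 2[7]; all 5 bases appear in both, in order. dp[9][9] = 5 confirms this is the maximum.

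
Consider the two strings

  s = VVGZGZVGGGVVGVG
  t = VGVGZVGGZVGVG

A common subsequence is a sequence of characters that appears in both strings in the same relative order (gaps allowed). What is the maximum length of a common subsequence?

11

Taking V at s[1]=t[1], then V at s[2]=t[3], then G at s[5]=t[4], then Z at s[6]=t[5], then V at s[7]=t[6], then G at s[8]=t[7], then G at s[9]=t[8], then V at s[12]=t[10], then G at s[13]=t[11], then V at s[14]=t[12], then G at s[15]=t[13] gives a common subsequence of length 11. dp[15][13] = 11 confirms this is the maximum.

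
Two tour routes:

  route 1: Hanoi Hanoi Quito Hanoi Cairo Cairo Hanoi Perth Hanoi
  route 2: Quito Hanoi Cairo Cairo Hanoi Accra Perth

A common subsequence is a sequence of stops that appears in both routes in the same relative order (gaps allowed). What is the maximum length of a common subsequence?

6

Match Quito (route 1 #3, route 2 #1), Hanoi (route 1 #4, route 2 #2), Cairo (route 1 #5, route 2 #3), Cairo (route 1 #6, route 2 #4), Hanoi (route 1 #7, route 2 #5), Perth (route 1 #8, route 2 #7) — 6 stops in the same relative order in both. Since dp[9][7] = 6, nothing longer is possible.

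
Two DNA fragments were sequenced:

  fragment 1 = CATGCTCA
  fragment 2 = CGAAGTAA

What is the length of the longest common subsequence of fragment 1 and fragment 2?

5

Let dp[i][j] be the LCS length of the first i bases of fragment 1 and the first j bases of fragment 2. dp[i][j] = dp[i-1][j-1]+1 when the i-th and j-th bases match, else max(dp[i-1][j], dp[i][j-1]).
    ·  C  G  A  A  G  T  A  A
 ·  0  0  0  0  0  0  0  0  0
 C  0  1  1  1  1  1  1  1  1
 A  0  1  1  2  2  2  2  2  2
 T  0  1  1  2  2  2  3  3  3
 G  0  1  2  2  2  3  3  3  3
 C  0  1  2  2  2  3  3  3  3
 T  0  1  2  2  2  3  4  4  4
 C  0  1  2  2  2  3  4  4  4
 A  0  1  2  3  3  3  4  5  5
dp[8][8] = 5. One LCS (by backtracking along matches): CAGTA.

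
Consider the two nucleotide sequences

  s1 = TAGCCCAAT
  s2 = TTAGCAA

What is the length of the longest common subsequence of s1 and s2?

One common subsequence of length 6: T (s1 #1, s2 #2) → A (s1 #2, s2 #3) → G (s1 #3, s2 #4) → C (s1 #6, s2 #5) → A (s1 #7, s2 #6) → A (s1 #8, s2 #7). dp[9][7] = 6 confirms this is the maximum.

6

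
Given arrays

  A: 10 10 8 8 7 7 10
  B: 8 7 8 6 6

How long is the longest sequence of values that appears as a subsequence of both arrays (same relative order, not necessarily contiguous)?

2

Let dp[i][j] be the LCS length of the first i values of A and the first j values of B. dp[i][j] = dp[i-1][j-1]+1 when the i-th and j-th values match, else max(dp[i-1][j], dp[i][j-1]).
    ·  8  7  8  6  6
 ·  0  0  0  0  0  0
10  0  0  0  0  0  0
10  0  0  0  0  0  0
 8  0  1  1  1  1  1
 8  0  1  1  2  2  2
 7  0  1  2  2  2  2
 7  0  1  2  2  2  2
10  0  1  2  2  2  2
dp[7][5] = 2. One LCS (by backtracking along matches): 8, 8.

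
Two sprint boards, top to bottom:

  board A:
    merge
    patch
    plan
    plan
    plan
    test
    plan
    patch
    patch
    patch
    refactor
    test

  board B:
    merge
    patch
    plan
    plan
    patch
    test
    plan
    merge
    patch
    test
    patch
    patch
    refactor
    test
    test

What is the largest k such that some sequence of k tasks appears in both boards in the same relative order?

11

Pick merge at board A[1]=board B[1] → patch at board A[2]=board B[2] → plan at board A[3]=board B[3] → plan at board A[4]=board B[4] → test at board A[6]=board B[6] → plan at board A[7]=board B[7] → patch at board A[8]=board B[9] → patch at board A[9]=board B[11] → patch at board A[10]=board B[12] → refactor at board A[11]=board B[13] → test at board A[12]=board B[15]; all 11 tasks appear in both, in order. Since dp[12][15] = 11, nothing longer is possible.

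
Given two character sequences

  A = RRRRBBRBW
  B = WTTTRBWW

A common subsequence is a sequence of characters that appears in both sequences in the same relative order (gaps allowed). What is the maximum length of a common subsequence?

3

One common subsequence of length 3: R (A #4, B #5), then B (A #5, B #6), then W (A #9, B #8). dp[9][8] = 3 confirms this is the maximum.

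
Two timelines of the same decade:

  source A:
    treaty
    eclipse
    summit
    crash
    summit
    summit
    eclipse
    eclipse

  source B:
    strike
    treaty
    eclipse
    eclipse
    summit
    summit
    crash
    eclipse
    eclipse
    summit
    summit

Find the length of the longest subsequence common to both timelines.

6

Taking treaty [1,2]; then eclipse [2,4]; then summit [3,6]; then crash [4,7]; then summit [5,10]; then summit [6,11] gives a common subsequence of length 6. dp[8][11] = 6 confirms this is the maximum.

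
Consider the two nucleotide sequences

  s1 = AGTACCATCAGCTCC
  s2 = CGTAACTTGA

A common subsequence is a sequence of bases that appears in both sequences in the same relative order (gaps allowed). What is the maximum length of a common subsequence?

Match G [2,2], T [3,3], A [4,5], C [5,6], T [8,8], A [10,10] — 6 bases in the same relative order in both. dp[15][10] = 6 confirms this is the maximum.

6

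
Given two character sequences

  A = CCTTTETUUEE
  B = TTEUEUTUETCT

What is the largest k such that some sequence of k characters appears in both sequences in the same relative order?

6

One common subsequence of length 6: T at A[3]=B[1], T at A[4]=B[2], E at A[6]=B[5], T at A[7]=B[7], U at A[9]=B[8], E at A[10]=B[9]. The LCS DP gives dp[11][12] = 6, so this is optimal.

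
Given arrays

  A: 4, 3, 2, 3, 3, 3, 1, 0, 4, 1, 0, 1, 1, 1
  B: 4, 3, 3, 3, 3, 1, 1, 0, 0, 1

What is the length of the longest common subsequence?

9

Let dp[i][j] be the LCS length of the first i values of A and the first j values of B. dp[i][j] = dp[i-1][j-1]+1 when the i-th and j-th values match, else max(dp[i-1][j], dp[i][j-1]).
    ·  4  3  3  3  3  1  1  0  0  1
 ·  0  0  0  0  0  0  0  0  0  0  0
 4  0  1  1  1  1  1  1  1  1  1  1
 3  0  1  2  2  2  2  2  2  2  2  2
 2  0  1  2  2  2  2  2  2  2  2  2
 3  0  1  2  3  3  3  3  3  3  3  3
 3  0  1  2  3  4  4  4  4  4  4  4
 3  0  1  2  3  4  5  5  5  5  5  5
 1  0  1  2  3  4  5  6  6  6  6  6
 0  0  1  2  3  4  5  6  6  7  7  7
 4  0  1  2  3  4  5  6  6  7  7  7
 1  0  1  2  3  4  5  6  7  7  7  8
 0  0  1  2  3  4  5  6  7  8  8  8
 1  0  1  2  3  4  5  6  7  8  8  9
 1  0  1  2  3  4  5  6  7  8  8  9
 1  0  1  2  3  4  5  6  7  8  8  9
dp[14][10] = 9. One LCS (by backtracking along matches): 4, 3, 3, 3, 3, 1, 0, 0, 1.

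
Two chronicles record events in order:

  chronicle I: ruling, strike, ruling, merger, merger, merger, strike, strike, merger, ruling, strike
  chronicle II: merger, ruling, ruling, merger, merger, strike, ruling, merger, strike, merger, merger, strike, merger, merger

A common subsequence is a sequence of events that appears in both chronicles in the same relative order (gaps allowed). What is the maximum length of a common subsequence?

Pick ruling at chronicle I[1]=chronicle II[3], then strike at chronicle I[2]=chronicle II[6], then ruling at chronicle I[3]=chronicle II[7], then merger at chronicle I[4]=chronicle II[8], then merger at chronicle I[5]=chronicle II[10], then merger at chronicle I[6]=chronicle II[11], then strike at chronicle I[7]=chronicle II[12], then merger at chronicle I[9]=chronicle II[14]; all 8 events appear in both, in order. Since dp[11][14] = 8, nothing longer is possible.

8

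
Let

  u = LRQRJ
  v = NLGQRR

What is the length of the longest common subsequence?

Pick L at u[1]=v[2]; then R at u[2]=v[5]; then R at u[4]=v[6]; all 3 characters appear in both, in order. Since dp[5][6] = 3, nothing longer is possible.

3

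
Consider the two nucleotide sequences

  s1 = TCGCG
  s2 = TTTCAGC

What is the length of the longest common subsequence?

4

Pick T at s1[1]=s2[3] → C at s1[2]=s2[4] → G at s1[3]=s2[6] → C at s1[4]=s2[7]; all 4 bases appear in both, in order. The LCS DP gives dp[5][7] = 4, so this is optimal.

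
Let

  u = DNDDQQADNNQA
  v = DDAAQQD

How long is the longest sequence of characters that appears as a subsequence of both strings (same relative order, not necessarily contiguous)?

Taking D [1,1], D [3,2], Q [5,5], Q [6,6], D [8,7] gives a common subsequence of length 5. The LCS DP gives dp[12][7] = 5, so this is optimal.

5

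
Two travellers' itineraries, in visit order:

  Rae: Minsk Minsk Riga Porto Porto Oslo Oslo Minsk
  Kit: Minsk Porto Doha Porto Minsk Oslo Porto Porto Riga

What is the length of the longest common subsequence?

4

One common subsequence of length 4: Minsk (Rae #1, Kit #1); then Minsk (Rae #2, Kit #5); then Porto (Rae #4, Kit #7); then Porto (Rae #5, Kit #8). dp[8][9] = 4 confirms this is the maximum.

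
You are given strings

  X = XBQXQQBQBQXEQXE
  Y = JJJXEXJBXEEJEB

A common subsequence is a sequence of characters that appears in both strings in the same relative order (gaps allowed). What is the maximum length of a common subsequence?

6

Pick X (X #1, Y #4); then X (X #4, Y #6); then B (X #9, Y #8); then X (X #11, Y #9); then E (X #12, Y #11); then E (X #15, Y #13); all 6 characters appear in both, in order. dp[15][14] = 6 confirms this is the maximum.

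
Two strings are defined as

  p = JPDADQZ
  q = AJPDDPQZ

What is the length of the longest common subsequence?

Let dp[i][j] be the LCS length of the first i characters of p and the first j characters of q. dp[i][j] = dp[i-1][j-1]+1 when the i-th and j-th characters match, else max(dp[i-1][j], dp[i][j-1]).
    ·  A  J  P  D  D  P  Q  Z
 ·  0  0  0  0  0  0  0  0  0
 J  0  0  1  1  1  1  1  1  1
 P  0  0  1  2  2  2  2  2  2
 D  0  0  1  2  3  3  3  3  3
 A  0  1  1  2  3  3  3  3  3
 D  0  1  1  2  3  4  4  4  4
 Q  0  1  1  2  3  4  4  5  5
 Z  0  1  1  2  3  4  4  5  6
dp[7][8] = 6. One LCS (by backtracking along matches): JPDDQZ.

6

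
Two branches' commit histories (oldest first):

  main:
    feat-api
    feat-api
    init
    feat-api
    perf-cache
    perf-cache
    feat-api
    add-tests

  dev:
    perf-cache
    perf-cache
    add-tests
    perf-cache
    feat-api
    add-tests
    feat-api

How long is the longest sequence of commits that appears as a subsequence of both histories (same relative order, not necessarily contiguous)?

Pick perf-cache (main #5, dev #2), perf-cache (main #6, dev #4), feat-api (main #7, dev #5), add-tests (main #8, dev #6); all 4 commits appear in both, in order. Since dp[8][7] = 4, nothing longer is possible.

4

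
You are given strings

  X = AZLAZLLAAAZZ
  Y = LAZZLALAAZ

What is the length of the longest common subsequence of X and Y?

One common subsequence of length 8: A (X #1, Y #2), Z (X #2, Y #4), L (X #3, Y #5), A (X #4, Y #6), L (X #7, Y #7), A (X #9, Y #8), A (X #10, Y #9), Z (X #12, Y #10). Since dp[12][10] = 8, nothing longer is possible.

8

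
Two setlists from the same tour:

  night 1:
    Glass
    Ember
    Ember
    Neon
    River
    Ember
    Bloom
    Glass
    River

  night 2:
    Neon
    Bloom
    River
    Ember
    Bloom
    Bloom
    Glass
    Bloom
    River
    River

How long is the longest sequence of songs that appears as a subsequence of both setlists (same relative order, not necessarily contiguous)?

6

One common subsequence of length 6: Neon at night 1[4]=night 2[1]; then River at night 1[5]=night 2[3]; then Ember at night 1[6]=night 2[4]; then Bloom at night 1[7]=night 2[6]; then Glass at night 1[8]=night 2[7]; then River at night 1[9]=night 2[10], and the DP table's final entry dp[9][10] is also 6, so no common subsequence is longer.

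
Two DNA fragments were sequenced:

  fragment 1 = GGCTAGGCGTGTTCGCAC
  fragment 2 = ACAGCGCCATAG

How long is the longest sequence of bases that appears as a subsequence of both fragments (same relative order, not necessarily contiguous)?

Match C (fragment 1 #3, fragment 2 #2); then A (fragment 1 #5, fragment 2 #3); then G (fragment 1 #7, fragment 2 #4); then C (fragment 1 #8, fragment 2 #5); then G (fragment 1 #11, fragment 2 #6); then C (fragment 1 #14, fragment 2 #7); then C (fragment 1 #16, fragment 2 #8); then A (fragment 1 #17, fragment 2 #11) — 8 bases in the same relative order in both. dp[18][12] = 8 confirms this is the maximum.

8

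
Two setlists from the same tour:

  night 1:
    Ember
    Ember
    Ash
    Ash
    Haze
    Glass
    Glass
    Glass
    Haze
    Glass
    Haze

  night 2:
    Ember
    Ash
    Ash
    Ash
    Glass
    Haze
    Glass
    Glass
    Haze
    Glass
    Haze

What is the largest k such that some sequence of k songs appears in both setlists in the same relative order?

Taking Ember (night 1 #1, night 2 #1), then Ash (night 1 #3, night 2 #3), then Ash (night 1 #4, night 2 #4), then Haze (night 1 #5, night 2 #6), then Glass (night 1 #7, night 2 #7), then Glass (night 1 #8, night 2 #8), then Haze (night 1 #9, night 2 #9), then Glass (night 1 #10, night 2 #10), then Haze (night 1 #11, night 2 #11) gives a common subsequence of length 9, and the DP table's final entry dp[11][11] is also 9, so no common subsequence is longer.

9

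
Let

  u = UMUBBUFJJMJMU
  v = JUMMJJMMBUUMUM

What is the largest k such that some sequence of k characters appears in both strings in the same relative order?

7

One common subsequence of length 7: U at u[1]=v[2], then M at u[2]=v[4], then J at u[8]=v[5], then J at u[9]=v[6], then M at u[10]=v[8], then M at u[12]=v[12], then U at u[13]=v[13], and the DP table's final entry dp[13][14] is also 7, so no common subsequence is longer.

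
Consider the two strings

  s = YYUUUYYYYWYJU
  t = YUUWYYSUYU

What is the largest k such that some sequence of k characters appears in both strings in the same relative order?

7

Let dp[i][j] be the LCS length of the first i characters of s and the first j characters of t. dp[i][j] = dp[i-1][j-1]+1 when the i-th and j-th characters match, else max(dp[i-1][j], dp[i][j-1]).
    ·  Y  U  U  W  Y  Y  S  U  Y  U
 ·  0  0  0  0  0  0  0  0  0  0  0
 Y  0  1  1  1  1  1  1  1  1  1  1
 Y  0  1  1  1  1  2  2  2  2  2  2
 U  0  1  2  2  2  2  2  2  3  3  3
 U  0  1  2  3  3  3  3  3  3  3  4
 U  0  1  2  3  3  3  3  3  4  4  4
 Y  0  1  2  3  3  4  4  4  4  5  5
 Y  0  1  2  3  3  4  5  5  5  5  5
 Y  0  1  2  3  3  4  5  5  5  6  6
 Y  0  1  2  3  3  4  5  5  5  6  6
 W  0  1  2  3  4  4  5  5  5  6  6
 Y  0  1  2  3  4  5  5  5  5  6  6
 J  0  1  2  3  4  5  5  5  5  6  6
 U  0  1  2  3  4  5  5  5  6  6  7
dp[13][10] = 7. One LCS (by backtracking along matches): YUUYYYU.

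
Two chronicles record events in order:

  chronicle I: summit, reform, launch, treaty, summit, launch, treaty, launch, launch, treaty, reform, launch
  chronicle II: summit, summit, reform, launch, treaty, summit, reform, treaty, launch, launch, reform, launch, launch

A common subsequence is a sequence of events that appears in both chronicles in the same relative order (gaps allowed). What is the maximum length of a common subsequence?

Match summit (chronicle I #1, chronicle II #2), reform (chronicle I #2, chronicle II #3), launch (chronicle I #3, chronicle II #4), treaty (chronicle I #4, chronicle II #5), summit (chronicle I #5, chronicle II #6), treaty (chronicle I #7, chronicle II #8), launch (chronicle I #8, chronicle II #9), launch (chronicle I #9, chronicle II #10), reform (chronicle I #11, chronicle II #11), launch (chronicle I #12, chronicle II #13) — 10 events in the same relative order in both. Since dp[12][13] = 10, nothing longer is possible.

10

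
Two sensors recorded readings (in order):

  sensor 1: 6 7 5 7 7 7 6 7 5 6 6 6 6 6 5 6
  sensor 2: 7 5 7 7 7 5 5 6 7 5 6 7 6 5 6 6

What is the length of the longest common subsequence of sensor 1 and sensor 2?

12

One common subsequence of length 12: 7 at sensor 1[2]=sensor 2[1], then 5 at sensor 1[3]=sensor 2[2], then 7 at sensor 1[4]=sensor 2[3], then 7 at sensor 1[5]=sensor 2[4], then 7 at sensor 1[6]=sensor 2[5], then 6 at sensor 1[7]=sensor 2[8], then 7 at sensor 1[8]=sensor 2[9], then 5 at sensor 1[9]=sensor 2[10], then 6 at sensor 1[10]=sensor 2[11], then 6 at sensor 1[11]=sensor 2[13], then 6 at sensor 1[14]=sensor 2[15], then 6 at sensor 1[16]=sensor 2[16]. The LCS DP gives dp[16][16] = 12, so this is optimal.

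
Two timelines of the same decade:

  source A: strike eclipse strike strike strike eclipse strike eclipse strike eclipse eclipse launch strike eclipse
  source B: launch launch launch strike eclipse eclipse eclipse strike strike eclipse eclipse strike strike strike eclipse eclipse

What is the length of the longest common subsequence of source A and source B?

9

Match strike (source A #1, source B #4), then eclipse (source A #2, source B #7), then strike (source A #3, source B #8), then strike (source A #4, source B #9), then strike (source A #5, source B #12), then strike (source A #7, source B #13), then strike (source A #9, source B #14), then eclipse (source A #11, source B #15), then eclipse (source A #14, source B #16) — 9 events in the same relative order in both. Since dp[14][16] = 9, nothing longer is possible.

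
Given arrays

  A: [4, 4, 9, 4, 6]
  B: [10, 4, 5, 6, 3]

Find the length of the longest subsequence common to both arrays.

2

Match 4 [1,2], then 6 [5,4] — 2 values in the same relative order in both, and the DP table's final entry dp[5][5] is also 2, so no common subsequence is longer.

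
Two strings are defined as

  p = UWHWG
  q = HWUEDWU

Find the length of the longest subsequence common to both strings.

2

Taking U at p[1]=q[3], W at p[2]=q[6] gives a common subsequence of length 2, and the DP table's final entry dp[5][7] is also 2, so no common subsequence is longer.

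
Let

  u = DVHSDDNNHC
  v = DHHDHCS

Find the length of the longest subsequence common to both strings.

5

Taking D (u #1, v #1), H (u #3, v #3), D (u #6, v #4), H (u #9, v #5), C (u #10, v #6) gives a common subsequence of length 5. Since dp[10][7] = 5, nothing longer is possible.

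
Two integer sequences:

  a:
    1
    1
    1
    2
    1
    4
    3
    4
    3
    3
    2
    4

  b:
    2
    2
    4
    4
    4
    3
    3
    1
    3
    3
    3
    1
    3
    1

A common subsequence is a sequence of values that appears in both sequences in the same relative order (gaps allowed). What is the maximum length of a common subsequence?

Pick 2 [4,2], then 1 [5,8], then 3 [7,10], then 3 [9,11], then 3 [10,13]; all 5 values appear in both, in order. Since dp[12][14] = 5, nothing longer is possible.

5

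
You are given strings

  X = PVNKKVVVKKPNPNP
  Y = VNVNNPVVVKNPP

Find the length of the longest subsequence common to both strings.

9

Pick V [2,3], N [3,5], V [6,7], V [7,8], V [8,9], K [10,10], N [12,11], P [13,12], P [15,13]; all 9 characters appear in both, in order. dp[15][13] = 9 confirms this is the maximum.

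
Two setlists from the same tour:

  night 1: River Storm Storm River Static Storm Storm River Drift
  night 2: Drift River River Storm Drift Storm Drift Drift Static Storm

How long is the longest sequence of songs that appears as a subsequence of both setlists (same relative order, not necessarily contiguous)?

5

Taking River at night 1[1]=night 2[3], then Storm at night 1[2]=night 2[4], then Storm at night 1[3]=night 2[6], then Static at night 1[5]=night 2[9], then Storm at night 1[7]=night 2[10] gives a common subsequence of length 5, and the DP table's final entry dp[9][10] is also 5, so no common subsequence is longer.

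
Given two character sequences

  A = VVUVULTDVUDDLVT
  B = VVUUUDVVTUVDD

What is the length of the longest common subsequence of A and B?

9

One common subsequence of length 9: V at A[1]=B[1], V at A[2]=B[2], U at A[3]=B[4], U at A[5]=B[5], D at A[8]=B[6], V at A[9]=B[8], U at A[10]=B[10], D at A[11]=B[12], D at A[12]=B[13]. Since dp[15][13] = 9, nothing longer is possible.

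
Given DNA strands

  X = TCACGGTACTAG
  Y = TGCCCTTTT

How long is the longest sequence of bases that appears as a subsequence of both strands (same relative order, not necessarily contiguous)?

Taking T (X #1, Y #1), C (X #2, Y #4), C (X #4, Y #5), T (X #7, Y #8), T (X #10, Y #9) gives a common subsequence of length 5, and the DP table's final entry dp[12][9] is also 5, so no common subsequence is longer.

5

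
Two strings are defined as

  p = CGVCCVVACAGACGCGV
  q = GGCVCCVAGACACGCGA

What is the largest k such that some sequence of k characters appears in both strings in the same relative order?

Match C [1,3], V [3,4], C [4,5], C [5,6], V [6,7], A [8,10], C [9,11], A [12,12], C [13,13], G [14,14], C [15,15], G [16,16] — 12 characters in the same relative order in both, and the DP table's final entry dp[17][17] is also 12, so no common subsequence is longer.

12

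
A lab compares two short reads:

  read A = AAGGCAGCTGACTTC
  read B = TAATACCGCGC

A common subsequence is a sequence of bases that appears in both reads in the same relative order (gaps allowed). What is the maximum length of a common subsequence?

7

Taking A [1,3], A [2,5], C [5,7], G [7,8], C [8,9], G [10,10], C [15,11] gives a common subsequence of length 7. The LCS DP gives dp[15][11] = 7, so this is optimal.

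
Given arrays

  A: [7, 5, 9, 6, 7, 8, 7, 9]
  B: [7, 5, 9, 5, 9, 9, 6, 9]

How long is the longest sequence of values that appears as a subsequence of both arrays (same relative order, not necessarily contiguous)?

Pick 7 (A #1, B #1), 5 (A #2, B #4), 9 (A #3, B #6), 6 (A #4, B #7), 9 (A #8, B #8); all 5 values appear in both, in order, and the DP table's final entry dp[8][8] is also 5, so no common subsequence is longer.

5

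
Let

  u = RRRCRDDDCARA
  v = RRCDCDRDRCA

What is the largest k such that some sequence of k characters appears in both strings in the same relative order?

8

Let dp[i][j] be the LCS length of the first i characters of u and the first j characters of v. dp[i][j] = dp[i-1][j-1]+1 when the i-th and j-th characters match, else max(dp[i-1][j], dp[i][j-1]).
    ·  R  R  C  D  C  D  R  D  R  C  A
 ·  0  0  0  0  0  0  0  0  0  0  0  0
 R  0  1  1  1  1  1  1  1  1  1  1  1
 R  0  1  2  2  2  2  2  2  2  2  2  2
 R  0  1  2  2  2  2  2  3  3  3  3  3
 C  0  1  2  3  3  3  3  3  3  3  4  4
 R  0  1  2  3  3  3  3  4  4  4  4  4
 D  0  1  2  3  4  4  4  4  5  5  5  5
 D  0  1  2  3  4  4  5  5  5  5  5  5
 D  0  1  2  3  4  4  5  5  6  6  6  6
 C  0  1  2  3  4  5  5  5  6  6  7  7
 A  0  1  2  3  4  5  5  5  6  6  7  8
 R  0  1  2  3  4  5  5  6  6  7  7  8
 A  0  1  2  3  4  5  5  6  6  7  7  8
dp[12][11] = 8. One LCS (by backtracking along matches): RRCDDDCA.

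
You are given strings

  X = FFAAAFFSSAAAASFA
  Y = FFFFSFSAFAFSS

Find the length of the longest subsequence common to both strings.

9

Match F (X #1, Y #1), then F (X #2, Y #2), then F (X #6, Y #3), then F (X #7, Y #4), then S (X #8, Y #5), then S (X #9, Y #7), then A (X #10, Y #8), then A (X #11, Y #10), then S (X #14, Y #13) — 9 characters in the same relative order in both, and the DP table's final entry dp[16][13] is also 9, so no common subsequence is longer.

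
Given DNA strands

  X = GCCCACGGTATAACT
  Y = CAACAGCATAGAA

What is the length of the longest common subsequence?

Taking C (X #2, Y #1); then C (X #3, Y #4); then C (X #4, Y #7); then A (X #5, Y #8); then T (X #9, Y #9); then A (X #10, Y #10); then A (X #12, Y #12); then A (X #13, Y #13) gives a common subsequence of length 8. dp[15][13] = 8 confirms this is the maximum.

8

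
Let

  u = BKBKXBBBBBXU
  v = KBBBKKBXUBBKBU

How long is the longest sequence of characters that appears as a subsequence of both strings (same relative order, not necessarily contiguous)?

8

One common subsequence of length 8: B [1,4], then K [2,6], then B [3,7], then X [5,8], then B [6,10], then B [7,11], then B [10,13], then U [12,14], and the DP table's final entry dp[12][14] is also 8, so no common subsequence is longer.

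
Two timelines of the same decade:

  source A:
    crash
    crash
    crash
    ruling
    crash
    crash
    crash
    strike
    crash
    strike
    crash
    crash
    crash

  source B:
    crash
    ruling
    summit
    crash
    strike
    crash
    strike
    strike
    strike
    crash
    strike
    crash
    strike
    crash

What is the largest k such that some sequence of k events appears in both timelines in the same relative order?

9

Pick crash [3,1]; then ruling [4,2]; then crash [5,4]; then crash [6,6]; then crash [7,10]; then strike [8,11]; then crash [9,12]; then strike [10,13]; then crash [13,14]; all 9 events appear in both, in order. The LCS DP gives dp[13][14] = 9, so this is optimal.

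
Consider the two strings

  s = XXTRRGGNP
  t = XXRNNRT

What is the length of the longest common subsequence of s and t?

4

Let dp[i][j] be the LCS length of the first i characters of s and the first j characters of t. dp[i][j] = dp[i-1][j-1]+1 when the i-th and j-th characters match, else max(dp[i-1][j], dp[i][j-1]).
    ·  X  X  R  N  N  R  T
 ·  0  0  0  0  0  0  0  0
 X  0  1  1  1  1  1  1  1
 X  0  1  2  2  2  2  2  2
 T  0  1  2  2  2  2  2  3
 R  0  1  2  3  3  3  3  3
 R  0  1  2  3  3  3  4  4
 G  0  1  2  3  3  3  4  4
 G  0  1  2  3  3  3  4  4
 N  0  1  2  3  4  4  4  4
 P  0  1  2  3  4  4  4  4
dp[9][7] = 4. One LCS (by backtracking along matches): XXRR.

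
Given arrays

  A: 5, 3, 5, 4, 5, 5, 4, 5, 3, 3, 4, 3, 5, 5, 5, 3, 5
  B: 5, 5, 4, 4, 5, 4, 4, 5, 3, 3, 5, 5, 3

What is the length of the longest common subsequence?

11

Match 5 [1,1], then 5 [3,2], then 4 [4,4], then 5 [5,5], then 4 [7,7], then 5 [8,8], then 3 [10,9], then 3 [12,10], then 5 [14,11], then 5 [15,12], then 3 [16,13] — 11 values in the same relative order in both. dp[17][13] = 11 confirms this is the maximum.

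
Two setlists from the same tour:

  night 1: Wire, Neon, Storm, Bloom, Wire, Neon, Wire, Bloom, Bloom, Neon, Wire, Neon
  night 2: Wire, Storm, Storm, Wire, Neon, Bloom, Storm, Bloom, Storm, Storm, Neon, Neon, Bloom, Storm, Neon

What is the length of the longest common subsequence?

8

Taking Wire (night 1 #1, night 2 #1) → Storm (night 1 #3, night 2 #3) → Wire (night 1 #5, night 2 #4) → Neon (night 1 #6, night 2 #5) → Bloom (night 1 #8, night 2 #6) → Bloom (night 1 #9, night 2 #8) → Neon (night 1 #10, night 2 #12) → Neon (night 1 #12, night 2 #15) gives a common subsequence of length 8. Since dp[12][15] = 8, nothing longer is possible.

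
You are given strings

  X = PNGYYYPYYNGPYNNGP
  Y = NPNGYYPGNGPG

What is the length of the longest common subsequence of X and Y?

Taking P at X[1]=Y[2]; then N at X[2]=Y[3]; then G at X[3]=Y[4]; then Y at X[5]=Y[5]; then Y at X[6]=Y[6]; then P at X[7]=Y[7]; then N at X[10]=Y[9]; then G at X[11]=Y[10]; then P at X[12]=Y[11]; then G at X[16]=Y[12] gives a common subsequence of length 10. dp[17][12] = 10 confirms this is the maximum.

10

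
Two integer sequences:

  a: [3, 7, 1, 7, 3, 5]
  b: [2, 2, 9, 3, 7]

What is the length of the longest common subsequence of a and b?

2

Let dp[i][j] be the LCS length of the first i values of a and the first j values of b. dp[i][j] = dp[i-1][j-1]+1 when the i-th and j-th values match, else max(dp[i-1][j], dp[i][j-1]).
    ·  2  2  9  3  7
 ·  0  0  0  0  0  0
 3  0  0  0  0  1  1
 7  0  0  0  0  1  2
 1  0  0  0  0  1  2
 7  0  0  0  0  1  2
 3  0  0  0  0  1  2
 5  0  0  0  0  1  2
dp[6][5] = 2. One LCS (by backtracking along matches): 3, 7.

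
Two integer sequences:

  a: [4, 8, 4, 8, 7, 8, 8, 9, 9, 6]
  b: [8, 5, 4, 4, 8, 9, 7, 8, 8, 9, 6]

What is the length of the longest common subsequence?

8

Pick 4 (a #1, b #3); then 4 (a #3, b #4); then 8 (a #4, b #5); then 7 (a #5, b #7); then 8 (a #6, b #8); then 8 (a #7, b #9); then 9 (a #9, b #10); then 6 (a #10, b #11); all 8 values appear in both, in order. The LCS DP gives dp[10][11] = 8, so this is optimal.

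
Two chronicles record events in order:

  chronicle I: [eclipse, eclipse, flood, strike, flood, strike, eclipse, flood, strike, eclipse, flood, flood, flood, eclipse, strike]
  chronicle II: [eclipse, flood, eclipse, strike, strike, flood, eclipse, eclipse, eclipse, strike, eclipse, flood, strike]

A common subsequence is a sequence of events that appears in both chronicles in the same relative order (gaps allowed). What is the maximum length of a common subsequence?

Match eclipse [1,1], eclipse [2,3], strike [4,5], flood [5,6], eclipse [7,9], strike [9,10], eclipse [10,11], flood [13,12], strike [15,13] — 9 events in the same relative order in both, and the DP table's final entry dp[15][13] is also 9, so no common subsequence is longer.

9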